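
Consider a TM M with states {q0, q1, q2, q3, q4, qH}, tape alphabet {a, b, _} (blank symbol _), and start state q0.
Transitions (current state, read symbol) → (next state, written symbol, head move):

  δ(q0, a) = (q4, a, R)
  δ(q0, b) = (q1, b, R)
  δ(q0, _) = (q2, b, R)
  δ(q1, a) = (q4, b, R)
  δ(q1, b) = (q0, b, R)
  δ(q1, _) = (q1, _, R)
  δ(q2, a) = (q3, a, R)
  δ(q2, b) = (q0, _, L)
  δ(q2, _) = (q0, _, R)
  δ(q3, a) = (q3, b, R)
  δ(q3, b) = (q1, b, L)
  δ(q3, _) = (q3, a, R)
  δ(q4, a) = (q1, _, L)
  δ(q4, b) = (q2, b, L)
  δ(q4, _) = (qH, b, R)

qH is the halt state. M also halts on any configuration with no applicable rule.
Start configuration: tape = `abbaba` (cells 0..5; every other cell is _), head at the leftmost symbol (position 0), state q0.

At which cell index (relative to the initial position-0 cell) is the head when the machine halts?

q0 | _[a]bbaba__   read a → write a, move R, go to q4
q4 | _a[b]baba__   read b → write b, move L, go to q2
q2 | _[a]bbaba__   read a → write a, move R, go to q3
q3 | _a[b]baba__   read b → write b, move L, go to q1
q1 | _[a]bbaba__   read a → write b, move R, go to q4
q4 | _b[b]baba__   read b → write b, move L, go to q2
q2 | _[b]bbaba__   read b → write _, move L, go to q0
q0 | [_]_bbaba__   read _ → write b, move R, go to q2
q2 | b[_]bbaba__   read _ → write _, move R, go to q0
q0 | b_[b]baba__   read b → write b, move R, go to q1
q1 | b_b[b]aba__   read b → write b, move R, go to q0
q0 | b_bb[a]ba__   read a → write a, move R, go to q4
q4 | b_bba[b]a__   read b → write b, move L, go to q2
q2 | b_bb[a]ba__   read a → write a, move R, go to q3
q3 | b_bba[b]a__   read b → write b, move L, go to q1
q1 | b_bb[a]ba__   read a → write b, move R, go to q4
q4 | b_bbb[b]a__   read b → write b, move L, go to q2
q2 | b_bb[b]ba__   read b → write _, move L, go to q0
q0 | b_b[b]_ba__   read b → write b, move R, go to q1
q1 | b_bb[_]ba__   read _ → write _, move R, go to q1
q1 | b_bb_[b]a__   read b → write b, move R, go to q0
q0 | b_bb_b[a]__   read a → write a, move R, go to q4
q4 | b_bb_ba[_]_   read _ → write b, move R, go to qH
qH | b_bb_bab[_]
At halt the head is at cell 7.

7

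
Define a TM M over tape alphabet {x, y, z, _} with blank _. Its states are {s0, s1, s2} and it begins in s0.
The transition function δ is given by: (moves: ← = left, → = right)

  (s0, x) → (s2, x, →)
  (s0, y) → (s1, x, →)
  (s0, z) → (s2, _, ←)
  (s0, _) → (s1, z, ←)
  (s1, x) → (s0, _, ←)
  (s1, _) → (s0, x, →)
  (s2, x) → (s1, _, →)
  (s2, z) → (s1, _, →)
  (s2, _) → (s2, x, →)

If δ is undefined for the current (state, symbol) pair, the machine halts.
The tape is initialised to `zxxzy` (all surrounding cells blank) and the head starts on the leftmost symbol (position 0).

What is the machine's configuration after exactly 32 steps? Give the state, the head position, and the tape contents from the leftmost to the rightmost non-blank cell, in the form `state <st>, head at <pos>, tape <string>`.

state s1, head at 8, tape xx__xxx

s0 | _[z]xxzy____   read z → write _, move ←, go to s2
s2 | [_]_xxzy____   read _ → write x, move →, go to s2
s2 | x[_]xxzy____   read _ → write x, move →, go to s2
s2 | xx[x]xzy____   read x → write _, move →, go to s1
s1 | xx_[x]zy____   read x → write _, move ←, go to s0
s0 | xx[_]_zy____   read _ → write z, move ←, go to s1
s1 | x[x]z_zy____   read x → write _, move ←, go to s0
s0 | [x]_z_zy____   read x → write x, move →, go to s2
s2 | x[_]z_zy____   read _ → write x, move →, go to s2
s2 | xx[z]_zy____   read z → write _, move →, go to s1
s1 | xx_[_]zy____   read _ → write x, move →, go to s0
s0 | xx_x[z]y____   read z → write _, move ←, go to s2
s2 | xx_[x]_y____   read x → write _, move →, go to s1
s1 | xx__[_]y____   read _ → write x, move →, go to s0
s0 | xx__x[y]____   read y → write x, move →, go to s1
s1 | xx__xx[_]___   read _ → write x, move →, go to s0
s0 | xx__xxx[_]__   read _ → write z, move ←, go to s1
s1 | xx__xx[x]z__   read x → write _, move ←, go to s0
s0 | xx__x[x]_z__   read x → write x, move →, go to s2
s2 | xx__xx[_]z__   read _ → write x, move →, go to s2
s2 | xx__xxx[z]__   read z → write _, move →, go to s1
s1 | xx__xxx_[_]_   read _ → write x, move →, go to s0
s0 | xx__xxx_x[_]   read _ → write z, move ←, go to s1
s1 | xx__xxx_[x]z   read x → write _, move ←, go to s0
s0 | xx__xxx[_]_z   read _ → write z, move ←, go to s1
s1 | xx__xx[x]z_z   read x → write _, move ←, go to s0
s0 | xx__x[x]_z_z   read x → write x, move →, go to s2
s2 | xx__xx[_]z_z   read _ → write x, move →, go to s2
s2 | xx__xxx[z]_z   read z → write _, move →, go to s1
s1 | xx__xxx_[_]z   read _ → write x, move →, go to s0
s0 | xx__xxx_x[z]   read z → write _, move ←, go to s2
s2 | xx__xxx_[x]_   read x → write _, move →, go to s1
s1 | xx__xxx__[_]
After 32 steps: state s1, head at 8, tape xx__xxx.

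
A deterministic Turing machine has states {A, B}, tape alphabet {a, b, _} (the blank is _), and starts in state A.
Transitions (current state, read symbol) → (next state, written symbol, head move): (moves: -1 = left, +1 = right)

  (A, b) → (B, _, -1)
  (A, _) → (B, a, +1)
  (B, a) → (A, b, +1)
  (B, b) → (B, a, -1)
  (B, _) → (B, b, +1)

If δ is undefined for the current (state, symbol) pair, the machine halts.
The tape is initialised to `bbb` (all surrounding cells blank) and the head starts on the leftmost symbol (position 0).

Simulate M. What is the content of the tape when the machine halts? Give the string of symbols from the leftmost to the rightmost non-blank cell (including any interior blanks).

bbaab

A | __[b]bb   read b → write _, move -1, go to B
B | _[_]_bb   read _ → write b, move +1, go to B
B | _b[_]bb   read _ → write b, move +1, go to B
B | _bb[b]b   read b → write a, move -1, go to B
B | _b[b]ab   read b → write a, move -1, go to B
B | _[b]aab   read b → write a, move -1, go to B
B | [_]aaab   read _ → write b, move +1, go to B
B | b[a]aab   read a → write b, move +1, go to A
A | bb[a]ab
The non-blank tape span at halt is bbaab.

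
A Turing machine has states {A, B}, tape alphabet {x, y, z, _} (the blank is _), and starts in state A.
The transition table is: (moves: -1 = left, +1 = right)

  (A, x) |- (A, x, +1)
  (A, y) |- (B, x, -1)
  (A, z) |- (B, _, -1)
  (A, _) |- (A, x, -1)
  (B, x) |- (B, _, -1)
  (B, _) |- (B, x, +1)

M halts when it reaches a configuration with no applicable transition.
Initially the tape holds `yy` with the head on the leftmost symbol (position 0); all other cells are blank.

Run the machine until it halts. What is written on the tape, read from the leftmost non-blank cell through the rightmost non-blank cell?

A | __[y]y   read y → write x, move -1, go to B
B | _[_]xy   read _ → write x, move +1, go to B
B | _x[x]y   read x → write _, move -1, go to B
B | _[x]_y   read x → write _, move -1, go to B
B | [_]__y   read _ → write x, move +1, go to B
B | x[_]_y   read _ → write x, move +1, go to B
B | xx[_]y   read _ → write x, move +1, go to B
B | xxx[y]
The non-blank tape span at halt is xxxy.

xxxy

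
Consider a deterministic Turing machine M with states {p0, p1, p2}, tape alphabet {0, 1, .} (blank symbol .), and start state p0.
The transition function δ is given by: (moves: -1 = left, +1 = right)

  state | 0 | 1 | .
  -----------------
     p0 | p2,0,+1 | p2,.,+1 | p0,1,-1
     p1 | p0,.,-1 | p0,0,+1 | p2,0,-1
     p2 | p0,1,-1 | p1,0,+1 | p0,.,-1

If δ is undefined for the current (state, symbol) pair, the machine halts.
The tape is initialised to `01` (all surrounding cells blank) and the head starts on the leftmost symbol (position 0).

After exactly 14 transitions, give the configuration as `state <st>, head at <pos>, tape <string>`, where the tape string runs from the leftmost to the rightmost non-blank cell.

p0 | [0]1.   read 0 → write 0, move +1, go to p2
p2 | 0[1].   read 1 → write 0, move +1, go to p1
p1 | 00[.]   read . → write 0, move -1, go to p2
p2 | 0[0]0   read 0 → write 1, move -1, go to p0
p0 | [0]10   read 0 → write 0, move +1, go to p2
p2 | 0[1]0   read 1 → write 0, move +1, go to p1
p1 | 00[0]   read 0 → write ., move -1, go to p0
p0 | 0[0].   read 0 → write 0, move +1, go to p2
p2 | 00[.]   read . → write ., move -1, go to p0
p0 | 0[0].   read 0 → write 0, move +1, go to p2
p2 | 00[.]   read . → write ., move -1, go to p0
p0 | 0[0].   read 0 → write 0, move +1, go to p2
p2 | 00[.]   read . → write ., move -1, go to p0
p0 | 0[0].   read 0 → write 0, move +1, go to p2
p2 | 00[.]
After 14 steps: state p2, head at 2, tape 00.

state p2, head at 2, tape 00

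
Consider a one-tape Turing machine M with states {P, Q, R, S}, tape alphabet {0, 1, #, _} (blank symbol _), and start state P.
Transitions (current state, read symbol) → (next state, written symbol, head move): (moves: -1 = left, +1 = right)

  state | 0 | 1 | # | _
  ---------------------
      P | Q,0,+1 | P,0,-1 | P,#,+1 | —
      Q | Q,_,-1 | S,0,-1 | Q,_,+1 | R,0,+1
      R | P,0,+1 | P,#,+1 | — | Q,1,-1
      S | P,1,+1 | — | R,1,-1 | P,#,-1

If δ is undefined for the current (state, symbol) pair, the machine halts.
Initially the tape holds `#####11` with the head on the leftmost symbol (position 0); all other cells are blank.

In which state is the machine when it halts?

R

P | [#]####11__   read # → write #, move +1, go to P
P | #[#]###11__   read # → write #, move +1, go to P
P | ##[#]##11__   read # → write #, move +1, go to P
P | ###[#]#11__   read # → write #, move +1, go to P
P | ####[#]11__   read # → write #, move +1, go to P
P | #####[1]1__   read 1 → write 0, move -1, go to P
P | ####[#]01__   read # → write #, move +1, go to P
P | #####[0]1__   read 0 → write 0, move +1, go to Q
Q | #####0[1]__   read 1 → write 0, move -1, go to S
S | #####[0]0__   read 0 → write 1, move +1, go to P
P | #####1[0]__   read 0 → write 0, move +1, go to Q
Q | #####10[_]_   read _ → write 0, move +1, go to R
R | #####100[_]   read _ → write 1, move -1, go to Q
Q | #####10[0]1   read 0 → write _, move -1, go to Q
Q | #####1[0]_1   read 0 → write _, move -1, go to Q
Q | #####[1]__1   read 1 → write 0, move -1, go to S
S | ####[#]0__1   read # → write 1, move -1, go to R
R | ###[#]10__1
No transition is defined for (R, #); M halts in state R.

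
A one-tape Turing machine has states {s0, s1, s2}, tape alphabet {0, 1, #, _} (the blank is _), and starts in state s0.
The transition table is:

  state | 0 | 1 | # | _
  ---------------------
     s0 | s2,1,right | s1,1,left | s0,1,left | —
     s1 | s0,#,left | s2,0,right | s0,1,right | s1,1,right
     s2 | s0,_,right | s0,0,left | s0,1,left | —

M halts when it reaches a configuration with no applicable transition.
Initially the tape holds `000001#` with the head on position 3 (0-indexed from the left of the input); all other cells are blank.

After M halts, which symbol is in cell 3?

state=s0 head=3 tape=000[0]01#_   (s0,0)→(s2,1,right)
state=s2 head=4 tape=0001[0]1#_   (s2,0)→(s0,_,right)
state=s0 head=5 tape=0001_[1]#_   (s0,1)→(s1,1,left)
state=s1 head=4 tape=0001[_]1#_   (s1,_)→(s1,1,right)
state=s1 head=5 tape=00011[1]#_   (s1,1)→(s2,0,right)
state=s2 head=6 tape=000110[#]_   (s2,#)→(s0,1,left)
state=s0 head=5 tape=00011[0]1_   (s0,0)→(s2,1,right)
state=s2 head=6 tape=000111[1]_   (s2,1)→(s0,0,left)
state=s0 head=5 tape=00011[1]0_   (s0,1)→(s1,1,left)
state=s1 head=4 tape=0001[1]10_   (s1,1)→(s2,0,right)
state=s2 head=5 tape=00010[1]0_   (s2,1)→(s0,0,left)
state=s0 head=4 tape=0001[0]00_   (s0,0)→(s2,1,right)
state=s2 head=5 tape=00011[0]0_   (s2,0)→(s0,_,right)
state=s0 head=6 tape=00011_[0]_   (s0,0)→(s2,1,right)
state=s2 head=7 tape=00011_1[_]
Cell 3 holds 1 when M halts.

1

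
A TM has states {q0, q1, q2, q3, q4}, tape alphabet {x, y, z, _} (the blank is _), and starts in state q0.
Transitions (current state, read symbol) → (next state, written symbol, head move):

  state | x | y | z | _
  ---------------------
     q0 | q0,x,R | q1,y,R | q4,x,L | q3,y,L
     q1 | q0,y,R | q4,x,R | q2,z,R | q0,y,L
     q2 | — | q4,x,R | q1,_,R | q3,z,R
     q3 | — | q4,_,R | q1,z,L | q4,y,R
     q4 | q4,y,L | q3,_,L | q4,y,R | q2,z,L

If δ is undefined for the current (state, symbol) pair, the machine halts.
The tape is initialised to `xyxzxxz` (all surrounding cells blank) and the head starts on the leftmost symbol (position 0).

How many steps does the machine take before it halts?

37

state=q0 head=0 tape=[x]yxzxxz   (q0,x)→(q0,x,R)
state=q0 head=1 tape=x[y]xzxxz   (q0,y)→(q1,y,R)
state=q1 head=2 tape=xy[x]zxxz   (q1,x)→(q0,y,R)
state=q0 head=3 tape=xyy[z]xxz   (q0,z)→(q4,x,L)
state=q4 head=2 tape=xy[y]xxxz   (q4,y)→(q3,_,L)
state=q3 head=1 tape=x[y]_xxxz   (q3,y)→(q4,_,R)
state=q4 head=2 tape=x_[_]xxxz   (q4,_)→(q2,z,L)
state=q2 head=1 tape=x[_]zxxxz   (q2,_)→(q3,z,R)
state=q3 head=2 tape=xz[z]xxxz   (q3,z)→(q1,z,L)
state=q1 head=1 tape=x[z]zxxxz   (q1,z)→(q2,z,R)
state=q2 head=2 tape=xz[z]xxxz   (q2,z)→(q1,_,R)
state=q1 head=3 tape=xz_[x]xxz   (q1,x)→(q0,y,R)
state=q0 head=4 tape=xz_y[x]xz   (q0,x)→(q0,x,R)
state=q0 head=5 tape=xz_yx[x]z   (q0,x)→(q0,x,R)
state=q0 head=6 tape=xz_yxx[z]   (q0,z)→(q4,x,L)
state=q4 head=5 tape=xz_yx[x]x   (q4,x)→(q4,y,L)
state=q4 head=4 tape=xz_y[x]yx   (q4,x)→(q4,y,L)
state=q4 head=3 tape=xz_[y]yyx   (q4,y)→(q3,_,L)
state=q3 head=2 tape=xz[_]_yyx   (q3,_)→(q4,y,R)
state=q4 head=3 tape=xzy[_]yyx   (q4,_)→(q2,z,L)
state=q2 head=2 tape=xz[y]zyyx   (q2,y)→(q4,x,R)
state=q4 head=3 tape=xzx[z]yyx   (q4,z)→(q4,y,R)
state=q4 head=4 tape=xzxy[y]yx   (q4,y)→(q3,_,L)
state=q3 head=3 tape=xzx[y]_yx   (q3,y)→(q4,_,R)
state=q4 head=4 tape=xzx_[_]yx   (q4,_)→(q2,z,L)
state=q2 head=3 tape=xzx[_]zyx   (q2,_)→(q3,z,R)
state=q3 head=4 tape=xzxz[z]yx   (q3,z)→(q1,z,L)
state=q1 head=3 tape=xzx[z]zyx   (q1,z)→(q2,z,R)
state=q2 head=4 tape=xzxz[z]yx   (q2,z)→(q1,_,R)
state=q1 head=5 tape=xzxz_[y]x   (q1,y)→(q4,x,R)
state=q4 head=6 tape=xzxz_x[x]   (q4,x)→(q4,y,L)
state=q4 head=5 tape=xzxz_[x]y   (q4,x)→(q4,y,L)
state=q4 head=4 tape=xzxz[_]yy   (q4,_)→(q2,z,L)
state=q2 head=3 tape=xzx[z]zyy   (q2,z)→(q1,_,R)
state=q1 head=4 tape=xzx_[z]yy   (q1,z)→(q2,z,R)
state=q2 head=5 tape=xzx_z[y]y   (q2,y)→(q4,x,R)
state=q4 head=6 tape=xzx_zx[y]   (q4,y)→(q3,_,L)
state=q3 head=5 tape=xzx_z[x]_
M halts after 37 transitions.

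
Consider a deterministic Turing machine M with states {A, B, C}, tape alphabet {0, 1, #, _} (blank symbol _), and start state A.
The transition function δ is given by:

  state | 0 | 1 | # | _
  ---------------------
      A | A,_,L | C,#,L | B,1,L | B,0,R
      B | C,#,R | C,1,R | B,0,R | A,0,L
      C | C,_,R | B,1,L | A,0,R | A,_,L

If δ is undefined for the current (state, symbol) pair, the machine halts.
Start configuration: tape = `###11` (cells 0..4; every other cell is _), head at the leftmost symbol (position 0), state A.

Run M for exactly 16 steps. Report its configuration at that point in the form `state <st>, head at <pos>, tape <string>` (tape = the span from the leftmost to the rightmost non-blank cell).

state B, head at 2, tape 0010111

A | __[#]##11   read # → write 1, move L, go to B
B | _[_]1##11   read _ → write 0, move L, go to A
A | [_]01##11   read _ → write 0, move R, go to B
B | 0[0]1##11   read 0 → write #, move R, go to C
C | 0#[1]##11   read 1 → write 1, move L, go to B
B | 0[#]1##11   read # → write 0, move R, go to B
B | 00[1]##11   read 1 → write 1, move R, go to C
C | 001[#]#11   read # → write 0, move R, go to A
A | 0010[#]11   read # → write 1, move L, go to B
B | 001[0]111   read 0 → write #, move R, go to C
C | 001#[1]11   read 1 → write 1, move L, go to B
B | 001[#]111   read # → write 0, move R, go to B
B | 0010[1]11   read 1 → write 1, move R, go to C
C | 00101[1]1   read 1 → write 1, move L, go to B
B | 0010[1]11   read 1 → write 1, move R, go to C
C | 00101[1]1   read 1 → write 1, move L, go to B
B | 0010[1]11
After 16 steps: state B, head at 2, tape 0010111.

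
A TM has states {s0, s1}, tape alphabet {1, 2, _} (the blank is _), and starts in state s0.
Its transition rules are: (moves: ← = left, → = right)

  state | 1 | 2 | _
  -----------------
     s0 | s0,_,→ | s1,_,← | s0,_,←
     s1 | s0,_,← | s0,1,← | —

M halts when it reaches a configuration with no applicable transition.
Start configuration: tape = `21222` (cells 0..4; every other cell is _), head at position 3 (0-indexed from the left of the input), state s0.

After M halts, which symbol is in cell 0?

state=s0 head=3 tape=_212[2]2   (s0,2)→(s1,_,←)
state=s1 head=2 tape=_21[2]_2   (s1,2)→(s0,1,←)
state=s0 head=1 tape=_2[1]1_2   (s0,1)→(s0,_,→)
state=s0 head=2 tape=_2_[1]_2   (s0,1)→(s0,_,→)
state=s0 head=3 tape=_2__[_]2   (s0,_)→(s0,_,←)
state=s0 head=2 tape=_2_[_]_2   (s0,_)→(s0,_,←)
state=s0 head=1 tape=_2[_]__2   (s0,_)→(s0,_,←)
state=s0 head=0 tape=_[2]___2   (s0,2)→(s1,_,←)
state=s1 head=-1 tape=[_]____2
Cell 0 holds _ when M halts.

_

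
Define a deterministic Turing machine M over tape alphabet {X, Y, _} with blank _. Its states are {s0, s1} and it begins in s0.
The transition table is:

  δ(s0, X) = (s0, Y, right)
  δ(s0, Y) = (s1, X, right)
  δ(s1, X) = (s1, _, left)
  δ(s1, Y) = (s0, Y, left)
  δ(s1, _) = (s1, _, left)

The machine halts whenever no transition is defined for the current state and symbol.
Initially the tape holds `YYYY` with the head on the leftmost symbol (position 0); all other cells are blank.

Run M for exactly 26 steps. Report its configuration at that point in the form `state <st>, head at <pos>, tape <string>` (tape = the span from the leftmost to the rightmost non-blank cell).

state=s0 head=0 tape=[Y]YYY_   (s0,Y)→(s1,X,right)
state=s1 head=1 tape=X[Y]YY_   (s1,Y)→(s0,Y,left)
state=s0 head=0 tape=[X]YYY_   (s0,X)→(s0,Y,right)
state=s0 head=1 tape=Y[Y]YY_   (s0,Y)→(s1,X,right)
state=s1 head=2 tape=YX[Y]Y_   (s1,Y)→(s0,Y,left)
state=s0 head=1 tape=Y[X]YY_   (s0,X)→(s0,Y,right)
state=s0 head=2 tape=YY[Y]Y_   (s0,Y)→(s1,X,right)
state=s1 head=3 tape=YYX[Y]_   (s1,Y)→(s0,Y,left)
state=s0 head=2 tape=YY[X]Y_   (s0,X)→(s0,Y,right)
state=s0 head=3 tape=YYY[Y]_   (s0,Y)→(s1,X,right)
state=s1 head=4 tape=YYYX[_]   (s1,_)→(s1,_,left)
state=s1 head=3 tape=YYY[X]_   (s1,X)→(s1,_,left)
state=s1 head=2 tape=YY[Y]__   (s1,Y)→(s0,Y,left)
state=s0 head=1 tape=Y[Y]Y__   (s0,Y)→(s1,X,right)
state=s1 head=2 tape=YX[Y]__   (s1,Y)→(s0,Y,left)
state=s0 head=1 tape=Y[X]Y__   (s0,X)→(s0,Y,right)
state=s0 head=2 tape=YY[Y]__   (s0,Y)→(s1,X,right)
state=s1 head=3 tape=YYX[_]_   (s1,_)→(s1,_,left)
state=s1 head=2 tape=YY[X]__   (s1,X)→(s1,_,left)
state=s1 head=1 tape=Y[Y]___   (s1,Y)→(s0,Y,left)
state=s0 head=0 tape=[Y]Y___   (s0,Y)→(s1,X,right)
state=s1 head=1 tape=X[Y]___   (s1,Y)→(s0,Y,left)
state=s0 head=0 tape=[X]Y___   (s0,X)→(s0,Y,right)
state=s0 head=1 tape=Y[Y]___   (s0,Y)→(s1,X,right)
state=s1 head=2 tape=YX[_]__   (s1,_)→(s1,_,left)
state=s1 head=1 tape=Y[X]___   (s1,X)→(s1,_,left)
state=s1 head=0 tape=[Y]____
After 26 steps: state s1, head at 0, tape Y.

state s1, head at 0, tape Y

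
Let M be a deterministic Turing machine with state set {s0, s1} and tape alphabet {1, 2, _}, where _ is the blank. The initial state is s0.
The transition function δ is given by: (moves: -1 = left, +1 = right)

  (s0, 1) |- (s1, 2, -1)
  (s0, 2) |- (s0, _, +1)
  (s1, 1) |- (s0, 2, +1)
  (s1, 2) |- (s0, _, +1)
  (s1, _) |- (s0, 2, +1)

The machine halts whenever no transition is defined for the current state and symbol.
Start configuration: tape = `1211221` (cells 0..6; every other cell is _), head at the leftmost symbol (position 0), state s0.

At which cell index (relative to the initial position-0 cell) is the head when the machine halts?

s0 | _[1]211221_   read 1 → write 2, move -1, go to s1
s1 | [_]2211221_   read _ → write 2, move +1, go to s0
s0 | 2[2]211221_   read 2 → write _, move +1, go to s0
s0 | 2_[2]11221_   read 2 → write _, move +1, go to s0
s0 | 2__[1]1221_   read 1 → write 2, move -1, go to s1
s1 | 2_[_]21221_   read _ → write 2, move +1, go to s0
s0 | 2_2[2]1221_   read 2 → write _, move +1, go to s0
s0 | 2_2_[1]221_   read 1 → write 2, move -1, go to s1
s1 | 2_2[_]2221_   read _ → write 2, move +1, go to s0
s0 | 2_22[2]221_   read 2 → write _, move +1, go to s0
s0 | 2_22_[2]21_   read 2 → write _, move +1, go to s0
s0 | 2_22__[2]1_   read 2 → write _, move +1, go to s0
s0 | 2_22___[1]_   read 1 → write 2, move -1, go to s1
s1 | 2_22__[_]2_   read _ → write 2, move +1, go to s0
s0 | 2_22__2[2]_   read 2 → write _, move +1, go to s0
s0 | 2_22__2_[_]
At halt the head is at cell 7.

7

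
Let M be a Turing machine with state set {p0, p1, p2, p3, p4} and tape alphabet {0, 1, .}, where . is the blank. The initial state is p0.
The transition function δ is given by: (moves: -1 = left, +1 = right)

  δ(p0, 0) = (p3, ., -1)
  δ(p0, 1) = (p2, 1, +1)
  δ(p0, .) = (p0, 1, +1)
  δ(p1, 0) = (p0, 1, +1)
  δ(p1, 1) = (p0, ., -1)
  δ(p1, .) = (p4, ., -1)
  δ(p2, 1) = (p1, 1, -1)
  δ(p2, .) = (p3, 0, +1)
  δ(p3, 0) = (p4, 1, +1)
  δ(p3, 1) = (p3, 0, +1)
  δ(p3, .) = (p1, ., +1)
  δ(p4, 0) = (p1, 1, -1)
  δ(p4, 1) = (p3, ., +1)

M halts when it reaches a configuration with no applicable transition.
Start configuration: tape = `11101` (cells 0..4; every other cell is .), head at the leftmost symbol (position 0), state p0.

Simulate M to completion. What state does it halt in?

p0 | .[1]1101..   read 1 → write 1, move +1, go to p2
p2 | .1[1]101..   read 1 → write 1, move -1, go to p1
p1 | .[1]1101..   read 1 → write ., move -1, go to p0
p0 | [.].1101..   read . → write 1, move +1, go to p0
p0 | 1[.]1101..   read . → write 1, move +1, go to p0
p0 | 11[1]101..   read 1 → write 1, move +1, go to p2
p2 | 111[1]01..   read 1 → write 1, move -1, go to p1
p1 | 11[1]101..   read 1 → write ., move -1, go to p0
p0 | 1[1].101..   read 1 → write 1, move +1, go to p2
p2 | 11[.]101..   read . → write 0, move +1, go to p3
p3 | 110[1]01..   read 1 → write 0, move +1, go to p3
p3 | 1100[0]1..   read 0 → write 1, move +1, go to p4
p4 | 11001[1]..   read 1 → write ., move +1, go to p3
p3 | 11001.[.].   read . → write ., move +1, go to p1
p1 | 11001..[.]   read . → write ., move -1, go to p4
p4 | 11001.[.].
No transition is defined for (p4, .); M halts in state p4.

p4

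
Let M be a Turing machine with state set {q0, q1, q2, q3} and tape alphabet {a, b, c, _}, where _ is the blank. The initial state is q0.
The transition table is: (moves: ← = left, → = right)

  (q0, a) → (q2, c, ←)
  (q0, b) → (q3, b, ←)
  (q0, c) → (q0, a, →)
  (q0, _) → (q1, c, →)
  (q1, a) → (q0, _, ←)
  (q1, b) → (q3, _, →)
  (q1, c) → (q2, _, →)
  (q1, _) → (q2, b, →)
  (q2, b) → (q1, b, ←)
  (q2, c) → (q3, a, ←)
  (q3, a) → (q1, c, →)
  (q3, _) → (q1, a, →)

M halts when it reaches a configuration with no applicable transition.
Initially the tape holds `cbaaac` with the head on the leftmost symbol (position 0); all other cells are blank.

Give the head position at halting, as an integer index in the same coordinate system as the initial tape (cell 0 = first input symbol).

state=q0 head=0 tape=[c]baaac_   (q0,c)→(q0,a,→)
state=q0 head=1 tape=a[b]aaac_   (q0,b)→(q3,b,←)
state=q3 head=0 tape=[a]baaac_   (q3,a)→(q1,c,→)
state=q1 head=1 tape=c[b]aaac_   (q1,b)→(q3,_,→)
state=q3 head=2 tape=c_[a]aac_   (q3,a)→(q1,c,→)
state=q1 head=3 tape=c_c[a]ac_   (q1,a)→(q0,_,←)
state=q0 head=2 tape=c_[c]_ac_   (q0,c)→(q0,a,→)
state=q0 head=3 tape=c_a[_]ac_   (q0,_)→(q1,c,→)
state=q1 head=4 tape=c_ac[a]c_   (q1,a)→(q0,_,←)
state=q0 head=3 tape=c_a[c]_c_   (q0,c)→(q0,a,→)
state=q0 head=4 tape=c_aa[_]c_   (q0,_)→(q1,c,→)
state=q1 head=5 tape=c_aac[c]_   (q1,c)→(q2,_,→)
state=q2 head=6 tape=c_aac_[_]
At halt the head is at cell 6.

6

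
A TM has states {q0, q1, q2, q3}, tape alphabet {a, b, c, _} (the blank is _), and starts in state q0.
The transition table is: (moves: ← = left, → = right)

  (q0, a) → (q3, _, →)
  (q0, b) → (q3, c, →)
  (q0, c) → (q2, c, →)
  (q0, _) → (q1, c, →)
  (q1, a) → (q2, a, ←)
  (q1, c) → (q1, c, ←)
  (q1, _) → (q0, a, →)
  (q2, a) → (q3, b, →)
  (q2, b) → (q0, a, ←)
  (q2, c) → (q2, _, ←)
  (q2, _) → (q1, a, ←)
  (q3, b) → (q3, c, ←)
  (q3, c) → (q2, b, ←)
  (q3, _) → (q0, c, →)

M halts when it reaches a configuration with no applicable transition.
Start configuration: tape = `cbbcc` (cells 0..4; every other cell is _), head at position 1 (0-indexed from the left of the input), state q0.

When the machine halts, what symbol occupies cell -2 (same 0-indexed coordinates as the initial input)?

a

q0 | ____c[b]bcc   read b → write c, move →, go to q3
q3 | ____cc[b]cc   read b → write c, move ←, go to q3
q3 | ____c[c]ccc   read c → write b, move ←, go to q2
q2 | ____[c]bccc   read c → write _, move ←, go to q2
q2 | ___[_]_bccc   read _ → write a, move ←, go to q1
q1 | __[_]a_bccc   read _ → write a, move →, go to q0
q0 | __a[a]_bccc   read a → write _, move →, go to q3
q3 | __a_[_]bccc   read _ → write c, move →, go to q0
q0 | __a_c[b]ccc   read b → write c, move →, go to q3
q3 | __a_cc[c]cc   read c → write b, move ←, go to q2
q2 | __a_c[c]bcc   read c → write _, move ←, go to q2
q2 | __a_[c]_bcc   read c → write _, move ←, go to q2
q2 | __a[_]__bcc   read _ → write a, move ←, go to q1
q1 | __[a]a__bcc   read a → write a, move ←, go to q2
q2 | _[_]aa__bcc   read _ → write a, move ←, go to q1
q1 | [_]aaa__bcc   read _ → write a, move →, go to q0
q0 | a[a]aa__bcc   read a → write _, move →, go to q3
q3 | a_[a]a__bcc
Cell -2 holds a when M halts.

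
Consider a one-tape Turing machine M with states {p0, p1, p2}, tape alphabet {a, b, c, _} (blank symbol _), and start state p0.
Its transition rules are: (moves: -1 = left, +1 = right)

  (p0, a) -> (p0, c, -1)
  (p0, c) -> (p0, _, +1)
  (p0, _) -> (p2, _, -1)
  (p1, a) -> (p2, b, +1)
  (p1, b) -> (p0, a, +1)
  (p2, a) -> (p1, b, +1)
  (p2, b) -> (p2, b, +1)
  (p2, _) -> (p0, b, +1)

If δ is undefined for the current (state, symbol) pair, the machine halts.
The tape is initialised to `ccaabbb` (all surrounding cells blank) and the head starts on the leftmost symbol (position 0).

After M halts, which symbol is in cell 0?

state=p0 head=0 tape=[c]caabbb   (p0,c)→(p0,_,+1)
state=p0 head=1 tape=_[c]aabbb   (p0,c)→(p0,_,+1)
state=p0 head=2 tape=__[a]abbb   (p0,a)→(p0,c,-1)
state=p0 head=1 tape=_[_]cabbb   (p0,_)→(p2,_,-1)
state=p2 head=0 tape=[_]_cabbb   (p2,_)→(p0,b,+1)
state=p0 head=1 tape=b[_]cabbb   (p0,_)→(p2,_,-1)
state=p2 head=0 tape=[b]_cabbb   (p2,b)→(p2,b,+1)
state=p2 head=1 tape=b[_]cabbb   (p2,_)→(p0,b,+1)
state=p0 head=2 tape=bb[c]abbb   (p0,c)→(p0,_,+1)
state=p0 head=3 tape=bb_[a]bbb   (p0,a)→(p0,c,-1)
state=p0 head=2 tape=bb[_]cbbb   (p0,_)→(p2,_,-1)
state=p2 head=1 tape=b[b]_cbbb   (p2,b)→(p2,b,+1)
state=p2 head=2 tape=bb[_]cbbb   (p2,_)→(p0,b,+1)
state=p0 head=3 tape=bbb[c]bbb   (p0,c)→(p0,_,+1)
state=p0 head=4 tape=bbb_[b]bb
Cell 0 holds b when M halts.

b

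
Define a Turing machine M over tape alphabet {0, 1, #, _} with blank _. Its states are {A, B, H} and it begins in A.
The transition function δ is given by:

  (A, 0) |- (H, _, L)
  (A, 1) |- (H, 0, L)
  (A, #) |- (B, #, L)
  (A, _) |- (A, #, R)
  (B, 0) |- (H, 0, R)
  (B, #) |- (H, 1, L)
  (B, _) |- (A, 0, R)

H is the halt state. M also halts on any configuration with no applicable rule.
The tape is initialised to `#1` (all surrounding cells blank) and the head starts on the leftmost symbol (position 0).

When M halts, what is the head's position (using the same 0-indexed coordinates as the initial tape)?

state=A head=0 tape=_[#]1   (A,#)→(B,#,L)
state=B head=-1 tape=[_]#1   (B,_)→(A,0,R)
state=A head=0 tape=0[#]1   (A,#)→(B,#,L)
state=B head=-1 tape=[0]#1   (B,0)→(H,0,R)
state=H head=0 tape=0[#]1
At halt the head is at cell 0.

0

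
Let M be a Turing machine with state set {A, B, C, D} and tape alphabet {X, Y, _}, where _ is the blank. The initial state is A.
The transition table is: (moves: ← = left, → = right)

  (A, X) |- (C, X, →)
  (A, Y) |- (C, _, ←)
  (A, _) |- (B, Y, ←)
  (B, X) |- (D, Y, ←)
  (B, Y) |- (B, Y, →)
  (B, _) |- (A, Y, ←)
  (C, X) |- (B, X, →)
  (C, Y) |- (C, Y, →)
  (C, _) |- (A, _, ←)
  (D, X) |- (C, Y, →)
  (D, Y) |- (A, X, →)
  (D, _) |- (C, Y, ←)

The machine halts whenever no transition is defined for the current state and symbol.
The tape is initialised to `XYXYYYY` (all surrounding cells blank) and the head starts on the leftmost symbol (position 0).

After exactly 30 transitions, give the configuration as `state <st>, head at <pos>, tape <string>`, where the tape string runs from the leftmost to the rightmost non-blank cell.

state C, head at 2, tape XYX____Y

A | [X]YXYYYY_   read X → write X, move →, go to C
C | X[Y]XYYYY_   read Y → write Y, move →, go to C
C | XY[X]YYYY_   read X → write X, move →, go to B
B | XYX[Y]YYY_   read Y → write Y, move →, go to B
B | XYXY[Y]YY_   read Y → write Y, move →, go to B
B | XYXYY[Y]Y_   read Y → write Y, move →, go to B
B | XYXYYY[Y]_   read Y → write Y, move →, go to B
B | XYXYYYY[_]   read _ → write Y, move ←, go to A
A | XYXYYY[Y]Y   read Y → write _, move ←, go to C
C | XYXYY[Y]_Y   read Y → write Y, move →, go to C
C | XYXYYY[_]Y   read _ → write _, move ←, go to A
A | XYXYY[Y]_Y   read Y → write _, move ←, go to C
C | XYXY[Y]__Y   read Y → write Y, move →, go to C
C | XYXYY[_]_Y   read _ → write _, move ←, go to A
A | XYXY[Y]__Y   read Y → write _, move ←, go to C
C | XYX[Y]___Y   read Y → write Y, move →, go to C
C | XYXY[_]__Y   read _ → write _, move ←, go to A
A | XYX[Y]___Y   read Y → write _, move ←, go to C
C | XY[X]____Y   read X → write X, move →, go to B
B | XYX[_]___Y   read _ → write Y, move ←, go to A
A | XY[X]Y___Y   read X → write X, move →, go to C
C | XYX[Y]___Y   read Y → write Y, move →, go to C
C | XYXY[_]__Y   read _ → write _, move ←, go to A
A | XYX[Y]___Y   read Y → write _, move ←, go to C
C | XY[X]____Y   read X → write X, move →, go to B
B | XYX[_]___Y   read _ → write Y, move ←, go to A
A | XY[X]Y___Y   read X → write X, move →, go to C
C | XYX[Y]___Y   read Y → write Y, move →, go to C
C | XYXY[_]__Y   read _ → write _, move ←, go to A
A | XYX[Y]___Y   read Y → write _, move ←, go to C
C | XY[X]____Y
After 30 steps: state C, head at 2, tape XYX____Y.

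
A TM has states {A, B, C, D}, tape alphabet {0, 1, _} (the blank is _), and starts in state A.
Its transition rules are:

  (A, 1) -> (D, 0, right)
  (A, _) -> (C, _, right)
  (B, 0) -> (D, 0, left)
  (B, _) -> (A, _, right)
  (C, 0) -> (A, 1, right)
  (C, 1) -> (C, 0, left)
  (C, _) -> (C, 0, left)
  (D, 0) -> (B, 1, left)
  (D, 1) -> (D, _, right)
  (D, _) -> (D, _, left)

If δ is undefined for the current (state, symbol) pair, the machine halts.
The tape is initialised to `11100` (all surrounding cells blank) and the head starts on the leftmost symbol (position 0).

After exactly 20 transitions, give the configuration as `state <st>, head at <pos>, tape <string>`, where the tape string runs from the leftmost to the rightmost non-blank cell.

state A, head at 0, tape 1__01

state=A head=0 tape=_[1]1100   (A,1)→(D,0,right)
state=D head=1 tape=_0[1]100   (D,1)→(D,_,right)
state=D head=2 tape=_0_[1]00   (D,1)→(D,_,right)
state=D head=3 tape=_0__[0]0   (D,0)→(B,1,left)
state=B head=2 tape=_0_[_]10   (B,_)→(A,_,right)
state=A head=3 tape=_0__[1]0   (A,1)→(D,0,right)
state=D head=4 tape=_0__0[0]   (D,0)→(B,1,left)
state=B head=3 tape=_0__[0]1   (B,0)→(D,0,left)
state=D head=2 tape=_0_[_]01   (D,_)→(D,_,left)
state=D head=1 tape=_0[_]_01   (D,_)→(D,_,left)
state=D head=0 tape=_[0]__01   (D,0)→(B,1,left)
state=B head=-1 tape=[_]1__01   (B,_)→(A,_,right)
state=A head=0 tape=_[1]__01   (A,1)→(D,0,right)
state=D head=1 tape=_0[_]_01   (D,_)→(D,_,left)
state=D head=0 tape=_[0]__01   (D,0)→(B,1,left)
state=B head=-1 tape=[_]1__01   (B,_)→(A,_,right)
state=A head=0 tape=_[1]__01   (A,1)→(D,0,right)
state=D head=1 tape=_0[_]_01   (D,_)→(D,_,left)
state=D head=0 tape=_[0]__01   (D,0)→(B,1,left)
state=B head=-1 tape=[_]1__01   (B,_)→(A,_,right)
state=A head=0 tape=_[1]__01
After 20 steps: state A, head at 0, tape 1__01.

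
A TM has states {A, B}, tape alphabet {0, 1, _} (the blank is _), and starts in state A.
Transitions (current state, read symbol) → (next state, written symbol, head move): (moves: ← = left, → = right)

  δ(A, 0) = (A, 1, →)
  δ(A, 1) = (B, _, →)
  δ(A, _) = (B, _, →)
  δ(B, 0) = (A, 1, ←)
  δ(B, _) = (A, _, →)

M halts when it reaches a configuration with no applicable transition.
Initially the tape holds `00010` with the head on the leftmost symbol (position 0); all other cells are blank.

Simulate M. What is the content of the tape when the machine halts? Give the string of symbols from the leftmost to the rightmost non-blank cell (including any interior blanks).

111_1

state=A head=0 tape=[0]0010   (A,0)→(A,1,→)
state=A head=1 tape=1[0]010   (A,0)→(A,1,→)
state=A head=2 tape=11[0]10   (A,0)→(A,1,→)
state=A head=3 tape=111[1]0   (A,1)→(B,_,→)
state=B head=4 tape=111_[0]   (B,0)→(A,1,←)
state=A head=3 tape=111[_]1   (A,_)→(B,_,→)
state=B head=4 tape=111_[1]
The non-blank tape span at halt is 111_1.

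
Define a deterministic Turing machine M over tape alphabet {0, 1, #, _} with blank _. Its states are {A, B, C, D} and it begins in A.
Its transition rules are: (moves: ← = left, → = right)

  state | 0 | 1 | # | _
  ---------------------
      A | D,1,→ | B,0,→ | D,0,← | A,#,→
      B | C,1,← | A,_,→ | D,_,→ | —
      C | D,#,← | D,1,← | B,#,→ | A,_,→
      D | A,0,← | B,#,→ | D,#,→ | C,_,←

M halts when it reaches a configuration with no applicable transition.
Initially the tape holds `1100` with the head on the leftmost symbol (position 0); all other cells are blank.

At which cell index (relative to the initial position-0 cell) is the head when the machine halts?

state=A head=0 tape=___[1]100   (A,1)→(B,0,→)
state=B head=1 tape=___0[1]00   (B,1)→(A,_,→)
state=A head=2 tape=___0_[0]0   (A,0)→(D,1,→)
state=D head=3 tape=___0_1[0]   (D,0)→(A,0,←)
state=A head=2 tape=___0_[1]0   (A,1)→(B,0,→)
state=B head=3 tape=___0_0[0]   (B,0)→(C,1,←)
state=C head=2 tape=___0_[0]1   (C,0)→(D,#,←)
state=D head=1 tape=___0[_]#1   (D,_)→(C,_,←)
state=C head=0 tape=___[0]_#1   (C,0)→(D,#,←)
state=D head=-1 tape=__[_]#_#1   (D,_)→(C,_,←)
state=C head=-2 tape=_[_]_#_#1   (C,_)→(A,_,→)
state=A head=-1 tape=__[_]#_#1   (A,_)→(A,#,→)
state=A head=0 tape=__#[#]_#1   (A,#)→(D,0,←)
state=D head=-1 tape=__[#]0_#1   (D,#)→(D,#,→)
state=D head=0 tape=__#[0]_#1   (D,0)→(A,0,←)
state=A head=-1 tape=__[#]0_#1   (A,#)→(D,0,←)
state=D head=-2 tape=_[_]00_#1   (D,_)→(C,_,←)
state=C head=-3 tape=[_]_00_#1   (C,_)→(A,_,→)
state=A head=-2 tape=_[_]00_#1   (A,_)→(A,#,→)
state=A head=-1 tape=_#[0]0_#1   (A,0)→(D,1,→)
state=D head=0 tape=_#1[0]_#1   (D,0)→(A,0,←)
state=A head=-1 tape=_#[1]0_#1   (A,1)→(B,0,→)
state=B head=0 tape=_#0[0]_#1   (B,0)→(C,1,←)
state=C head=-1 tape=_#[0]1_#1   (C,0)→(D,#,←)
state=D head=-2 tape=_[#]#1_#1   (D,#)→(D,#,→)
state=D head=-1 tape=_#[#]1_#1   (D,#)→(D,#,→)
state=D head=0 tape=_##[1]_#1   (D,1)→(B,#,→)
state=B head=1 tape=_###[_]#1
At halt the head is at cell 1.

1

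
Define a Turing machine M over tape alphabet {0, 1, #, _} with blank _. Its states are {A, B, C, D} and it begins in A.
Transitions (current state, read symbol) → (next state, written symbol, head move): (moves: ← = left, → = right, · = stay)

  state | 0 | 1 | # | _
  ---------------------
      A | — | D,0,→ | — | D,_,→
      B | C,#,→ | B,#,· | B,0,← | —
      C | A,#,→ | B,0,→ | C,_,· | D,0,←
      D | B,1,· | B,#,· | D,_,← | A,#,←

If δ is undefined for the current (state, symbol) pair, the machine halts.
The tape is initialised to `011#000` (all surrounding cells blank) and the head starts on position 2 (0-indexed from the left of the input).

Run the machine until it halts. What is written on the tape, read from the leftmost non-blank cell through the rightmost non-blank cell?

##0_000

state=A head=2 tape=01[1]#000   (A,1)→(D,0,→)
state=D head=3 tape=010[#]000   (D,#)→(D,_,←)
state=D head=2 tape=01[0]_000   (D,0)→(B,1,·)
state=B head=2 tape=01[1]_000   (B,1)→(B,#,·)
state=B head=2 tape=01[#]_000   (B,#)→(B,0,←)
state=B head=1 tape=0[1]0_000   (B,1)→(B,#,·)
state=B head=1 tape=0[#]0_000   (B,#)→(B,0,←)
state=B head=0 tape=[0]00_000   (B,0)→(C,#,→)
state=C head=1 tape=#[0]0_000   (C,0)→(A,#,→)
state=A head=2 tape=##[0]_000
The non-blank tape span at halt is ##0_000.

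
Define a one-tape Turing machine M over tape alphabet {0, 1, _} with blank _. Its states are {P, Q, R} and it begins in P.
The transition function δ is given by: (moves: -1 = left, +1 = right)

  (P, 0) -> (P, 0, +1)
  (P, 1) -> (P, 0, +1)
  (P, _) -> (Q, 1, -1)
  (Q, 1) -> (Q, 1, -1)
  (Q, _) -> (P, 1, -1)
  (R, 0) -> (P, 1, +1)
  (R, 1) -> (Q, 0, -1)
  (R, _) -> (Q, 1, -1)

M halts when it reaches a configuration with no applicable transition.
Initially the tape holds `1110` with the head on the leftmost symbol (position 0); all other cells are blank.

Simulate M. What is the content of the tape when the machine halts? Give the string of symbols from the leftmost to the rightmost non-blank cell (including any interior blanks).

00001

state=P head=0 tape=[1]110_   (P,1)→(P,0,+1)
state=P head=1 tape=0[1]10_   (P,1)→(P,0,+1)
state=P head=2 tape=00[1]0_   (P,1)→(P,0,+1)
state=P head=3 tape=000[0]_   (P,0)→(P,0,+1)
state=P head=4 tape=0000[_]   (P,_)→(Q,1,-1)
state=Q head=3 tape=000[0]1
The non-blank tape span at halt is 00001.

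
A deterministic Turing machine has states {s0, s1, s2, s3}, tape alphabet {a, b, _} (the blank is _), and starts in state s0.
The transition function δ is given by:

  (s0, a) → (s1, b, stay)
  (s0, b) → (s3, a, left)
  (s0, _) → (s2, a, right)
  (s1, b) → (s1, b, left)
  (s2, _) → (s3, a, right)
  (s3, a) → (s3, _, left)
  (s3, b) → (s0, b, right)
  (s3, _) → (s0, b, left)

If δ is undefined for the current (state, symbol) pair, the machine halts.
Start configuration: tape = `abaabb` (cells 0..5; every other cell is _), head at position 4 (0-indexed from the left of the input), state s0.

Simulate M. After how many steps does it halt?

s0 | abaa[b]b   read b → write a, move left, go to s3
s3 | aba[a]ab   read a → write _, move left, go to s3
s3 | ab[a]_ab   read a → write _, move left, go to s3
s3 | a[b]__ab   read b → write b, move right, go to s0
s0 | ab[_]_ab   read _ → write a, move right, go to s2
s2 | aba[_]ab   read _ → write a, move right, go to s3
s3 | abaa[a]b   read a → write _, move left, go to s3
s3 | aba[a]_b   read a → write _, move left, go to s3
s3 | ab[a]__b   read a → write _, move left, go to s3
s3 | a[b]___b   read b → write b, move right, go to s0
s0 | ab[_]__b   read _ → write a, move right, go to s2
s2 | aba[_]_b   read _ → write a, move right, go to s3
s3 | abaa[_]b   read _ → write b, move left, go to s0
s0 | aba[a]bb   read a → write b, move stay, go to s1
s1 | aba[b]bb   read b → write b, move left, go to s1
s1 | ab[a]bbb
M halts after 15 transitions.

15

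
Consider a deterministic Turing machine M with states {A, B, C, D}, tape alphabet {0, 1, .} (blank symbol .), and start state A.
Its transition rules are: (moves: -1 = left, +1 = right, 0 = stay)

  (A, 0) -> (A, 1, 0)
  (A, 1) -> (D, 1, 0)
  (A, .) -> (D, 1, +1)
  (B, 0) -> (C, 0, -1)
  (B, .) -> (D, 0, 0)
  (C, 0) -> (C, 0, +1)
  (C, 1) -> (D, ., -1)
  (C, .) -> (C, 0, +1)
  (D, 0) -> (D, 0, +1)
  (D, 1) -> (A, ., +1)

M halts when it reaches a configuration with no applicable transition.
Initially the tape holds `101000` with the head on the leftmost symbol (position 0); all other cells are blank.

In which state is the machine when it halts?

A | [1]01000..   read 1 → write 1, move 0, go to D
D | [1]01000..   read 1 → write ., move +1, go to A
A | .[0]1000..   read 0 → write 1, move 0, go to A
A | .[1]1000..   read 1 → write 1, move 0, go to D
D | .[1]1000..   read 1 → write ., move +1, go to A
A | ..[1]000..   read 1 → write 1, move 0, go to D
D | ..[1]000..   read 1 → write ., move +1, go to A
A | ...[0]00..   read 0 → write 1, move 0, go to A
A | ...[1]00..   read 1 → write 1, move 0, go to D
D | ...[1]00..   read 1 → write ., move +1, go to A
A | ....[0]0..   read 0 → write 1, move 0, go to A
A | ....[1]0..   read 1 → write 1, move 0, go to D
D | ....[1]0..   read 1 → write ., move +1, go to A
A | .....[0]..   read 0 → write 1, move 0, go to A
A | .....[1]..   read 1 → write 1, move 0, go to D
D | .....[1]..   read 1 → write ., move +1, go to A
A | ......[.].   read . → write 1, move +1, go to D
D | ......1[.]
No transition is defined for (D, .); M halts in state D.

D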